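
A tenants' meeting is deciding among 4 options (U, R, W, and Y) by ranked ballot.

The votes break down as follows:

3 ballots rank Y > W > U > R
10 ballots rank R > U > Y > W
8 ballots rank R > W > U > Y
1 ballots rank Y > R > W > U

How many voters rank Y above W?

14

Ballots ranking Y above W: 3+10+1 = 14.
Ballots ranking W above Y: 8.
So 14 of 22 voters prefer Y to W.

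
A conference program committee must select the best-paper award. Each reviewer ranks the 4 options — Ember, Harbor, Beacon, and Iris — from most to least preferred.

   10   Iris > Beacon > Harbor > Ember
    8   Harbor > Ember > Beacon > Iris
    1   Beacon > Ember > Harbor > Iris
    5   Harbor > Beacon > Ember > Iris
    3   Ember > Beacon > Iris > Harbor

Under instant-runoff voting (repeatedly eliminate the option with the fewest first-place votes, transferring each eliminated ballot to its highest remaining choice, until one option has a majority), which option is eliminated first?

Round 1: Harbor 13, Iris 10, Ember 3, Beacon 1. Beacon has the fewest and is eliminated.
Round 2: Harbor 13, Iris 10, Ember 4. Ember has the fewest and is eliminated.
Round 3: Harbor 14, Iris 13. Harbor has a majority.

Beacon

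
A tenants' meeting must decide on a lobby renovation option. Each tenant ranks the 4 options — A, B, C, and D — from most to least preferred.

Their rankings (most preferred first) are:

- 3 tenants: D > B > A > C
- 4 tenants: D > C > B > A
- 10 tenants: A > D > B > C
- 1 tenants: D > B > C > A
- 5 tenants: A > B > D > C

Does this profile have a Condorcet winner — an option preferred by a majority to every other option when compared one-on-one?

Head-to-head results (23 voters total):
A vs B: A wins 15–8.
A vs C: A wins 18–5.
A vs D: A wins 15–8.
B vs C: B wins 19–4.
B vs D: D wins 18–5.
C vs D: D wins 23–0.
A beats each rival — B (15–8), C (18–5), D (15–8) — so A is the Condorcet winner.

Yes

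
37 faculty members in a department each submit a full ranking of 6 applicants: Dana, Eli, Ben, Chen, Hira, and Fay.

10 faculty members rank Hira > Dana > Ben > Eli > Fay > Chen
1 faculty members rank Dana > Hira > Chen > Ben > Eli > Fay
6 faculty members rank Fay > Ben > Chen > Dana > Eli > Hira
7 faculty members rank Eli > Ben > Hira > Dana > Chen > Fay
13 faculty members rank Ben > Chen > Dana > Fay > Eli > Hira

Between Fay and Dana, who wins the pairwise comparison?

Ballots ranking Fay above Dana: 6.
Ballots ranking Dana above Fay: 10+1+7+13 = 31.
Dana wins the head-to-head, 31–6.

Dana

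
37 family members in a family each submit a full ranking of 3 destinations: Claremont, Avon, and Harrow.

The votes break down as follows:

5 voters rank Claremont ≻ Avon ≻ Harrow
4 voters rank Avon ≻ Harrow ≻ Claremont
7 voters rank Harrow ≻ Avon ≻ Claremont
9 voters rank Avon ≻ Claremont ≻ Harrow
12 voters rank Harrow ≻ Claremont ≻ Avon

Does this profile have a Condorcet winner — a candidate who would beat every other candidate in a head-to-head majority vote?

Yes

Head-to-head results (37 voters total):
Claremont vs Avon: Avon wins 20–17.
Claremont vs Harrow: Harrow wins 23–14.
Avon vs Harrow: Harrow wins 19–18.
Harrow beats each rival — Claremont (23–14), Avon (19–18) — so Harrow is the Condorcet winner.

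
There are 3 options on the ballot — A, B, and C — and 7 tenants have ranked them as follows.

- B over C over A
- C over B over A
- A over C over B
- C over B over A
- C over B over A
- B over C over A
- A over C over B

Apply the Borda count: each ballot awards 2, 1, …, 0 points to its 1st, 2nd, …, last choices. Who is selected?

Borda scores:
  A: 0 + 0 + 2 + 0 + 0 + 0 + 2 = 4
  B: 2 + 1 + 0 + 1 + 1 + 2 + 0 = 7
  C: 1 + 2 + 1 + 2 + 2 + 1 + 1 = 10
C has the highest total.

C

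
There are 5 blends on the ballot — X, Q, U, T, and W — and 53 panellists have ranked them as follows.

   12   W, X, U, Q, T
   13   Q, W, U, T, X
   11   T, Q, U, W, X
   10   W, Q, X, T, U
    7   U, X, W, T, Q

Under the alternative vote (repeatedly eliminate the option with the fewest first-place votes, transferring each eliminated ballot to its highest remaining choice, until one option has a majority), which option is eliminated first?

X

Round 1: W 22, Q 13, T 11, U 7, X 0. X has the fewest and is eliminated.
Round 2: W 22, Q 13, T 11, U 7. U has the fewest and is eliminated.
Round 3: W 29, Q 13, T 11. W has a majority.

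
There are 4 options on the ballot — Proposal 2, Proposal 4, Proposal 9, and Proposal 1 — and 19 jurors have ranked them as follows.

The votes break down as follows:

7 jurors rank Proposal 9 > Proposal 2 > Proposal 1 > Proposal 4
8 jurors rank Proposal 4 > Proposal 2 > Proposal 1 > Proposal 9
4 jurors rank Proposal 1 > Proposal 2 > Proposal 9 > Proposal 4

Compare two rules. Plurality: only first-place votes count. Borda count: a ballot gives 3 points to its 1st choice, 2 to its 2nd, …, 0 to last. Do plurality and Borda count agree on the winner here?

No

Plurality first-place counts: Proposal 2 0, Proposal 4 8, Proposal 9 7, Proposal 1 4 → Proposal 4.
Borda totals: Proposal 2 38, Proposal 4 24, Proposal 9 25, Proposal 1 27 → Proposal 2.
The two rules disagree: plurality picks Proposal 4, Borda picks Proposal 2.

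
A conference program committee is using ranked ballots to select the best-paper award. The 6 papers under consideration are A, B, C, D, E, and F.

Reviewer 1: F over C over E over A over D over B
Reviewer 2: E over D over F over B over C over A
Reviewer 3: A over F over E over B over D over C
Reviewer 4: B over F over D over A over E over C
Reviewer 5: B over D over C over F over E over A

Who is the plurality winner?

B

First-place vote totals:
  A: 1
  B: 2
  C: 0
  D: 0
  E: 1
  F: 1
B has the most first-place votes.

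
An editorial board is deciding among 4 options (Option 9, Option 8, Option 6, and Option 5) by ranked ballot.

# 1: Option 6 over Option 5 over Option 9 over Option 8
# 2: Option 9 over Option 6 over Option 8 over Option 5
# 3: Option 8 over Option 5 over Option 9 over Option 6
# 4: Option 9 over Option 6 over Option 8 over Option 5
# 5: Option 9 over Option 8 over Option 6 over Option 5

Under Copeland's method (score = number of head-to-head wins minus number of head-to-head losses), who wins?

Option 9

Pairwise results:
  Option 9 vs Option 8: Option 9 wins 4–1.
  Option 9 vs Option 6: Option 9 wins 4–1.
  Option 9 vs Option 5: Option 9 wins 3–2.
  Option 8 vs Option 6: Option 6 wins 3–2.
  Option 8 vs Option 5: Option 8 wins 4–1.
  Option 6 vs Option 5: Option 6 wins 4–1.
Copeland scores (wins − losses):
  Option 9: 3 − 0 = 3
  Option 8: 1 − 2 = -1
  Option 6: 2 − 1 = 1
  Option 5: 0 − 3 = -3
Option 9 has the best Copeland score.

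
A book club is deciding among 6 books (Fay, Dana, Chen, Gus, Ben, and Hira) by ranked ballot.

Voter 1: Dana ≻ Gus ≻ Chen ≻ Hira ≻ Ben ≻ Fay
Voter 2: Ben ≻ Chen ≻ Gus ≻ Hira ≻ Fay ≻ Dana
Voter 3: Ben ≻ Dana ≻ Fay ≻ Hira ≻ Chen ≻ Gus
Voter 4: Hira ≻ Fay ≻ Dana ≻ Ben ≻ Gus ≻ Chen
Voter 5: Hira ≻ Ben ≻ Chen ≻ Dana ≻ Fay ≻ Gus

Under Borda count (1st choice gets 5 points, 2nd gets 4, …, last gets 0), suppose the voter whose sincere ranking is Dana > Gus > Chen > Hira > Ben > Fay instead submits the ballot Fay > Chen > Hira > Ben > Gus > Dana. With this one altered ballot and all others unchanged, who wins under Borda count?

Borda totals with the altered ballot: Fay 14, Dana 9, Chen 12, Gus 5, Ben 18, Hira 17.
The winner is unchanged: still Ben.

Ben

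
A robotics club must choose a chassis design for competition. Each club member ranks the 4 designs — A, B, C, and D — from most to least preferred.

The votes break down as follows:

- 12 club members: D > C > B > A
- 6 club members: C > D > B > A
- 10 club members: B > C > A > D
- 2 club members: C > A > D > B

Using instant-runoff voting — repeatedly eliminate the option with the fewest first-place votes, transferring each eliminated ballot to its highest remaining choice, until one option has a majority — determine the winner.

Round 1: D 12, B 10, C 8, A 0. A has the fewest and is eliminated.
Round 2: D 12, B 10, C 8. C has the fewest and is eliminated.
Round 3: D 20, B 10. D has a majority.

D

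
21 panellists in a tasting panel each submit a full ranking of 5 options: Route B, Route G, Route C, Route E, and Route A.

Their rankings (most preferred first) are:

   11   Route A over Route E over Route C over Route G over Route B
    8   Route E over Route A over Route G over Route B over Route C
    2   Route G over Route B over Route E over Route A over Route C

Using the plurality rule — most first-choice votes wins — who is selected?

Route A

First-place vote totals:
  Route B: 0
  Route G: 2
  Route C: 0
  Route E: 8
  Route A: 11
Route A has the most first-place votes.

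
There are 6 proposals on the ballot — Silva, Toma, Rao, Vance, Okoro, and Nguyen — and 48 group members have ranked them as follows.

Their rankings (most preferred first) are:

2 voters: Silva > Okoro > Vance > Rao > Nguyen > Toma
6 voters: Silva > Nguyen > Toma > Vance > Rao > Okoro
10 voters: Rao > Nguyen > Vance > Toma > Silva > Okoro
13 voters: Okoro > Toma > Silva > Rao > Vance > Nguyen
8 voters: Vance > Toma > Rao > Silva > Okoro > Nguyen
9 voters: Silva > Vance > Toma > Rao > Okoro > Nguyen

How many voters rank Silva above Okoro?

Ballots ranking Silva above Okoro: 2+6+10+8+9 = 35.
Ballots ranking Okoro above Silva: 13.
So 35 of 48 voters prefer Silva to Okoro.

35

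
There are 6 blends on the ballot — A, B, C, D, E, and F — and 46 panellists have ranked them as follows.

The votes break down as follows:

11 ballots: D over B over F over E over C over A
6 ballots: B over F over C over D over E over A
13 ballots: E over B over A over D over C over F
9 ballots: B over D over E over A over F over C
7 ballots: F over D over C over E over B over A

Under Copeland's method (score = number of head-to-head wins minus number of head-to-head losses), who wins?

B

Pairwise results:
  A vs B: B wins 46–0.
  A vs C: C wins 24–22.
  A vs D: D wins 33–13.
  A vs E: E wins 46–0.
  A vs F: F wins 24–22.
  B vs C: B wins 39–7.
  B vs D: B wins 28–18.
  B vs E: B wins 26–20.
  B vs F: B wins 39–7.
  C vs D: D wins 40–6.
  C vs E: E wins 33–13.
  C vs F: F wins 33–13.
  D vs E: D wins 33–13.
  D vs F: D wins 33–13.
  E vs F: F wins 24–22.
Copeland scores (wins − losses):
  A: 0 − 5 = -5
  B: 5 − 0 = 5
  C: 1 − 4 = -3
  D: 4 − 1 = 3
  E: 2 − 3 = -1
  F: 3 − 2 = 1
B has the best Copeland score.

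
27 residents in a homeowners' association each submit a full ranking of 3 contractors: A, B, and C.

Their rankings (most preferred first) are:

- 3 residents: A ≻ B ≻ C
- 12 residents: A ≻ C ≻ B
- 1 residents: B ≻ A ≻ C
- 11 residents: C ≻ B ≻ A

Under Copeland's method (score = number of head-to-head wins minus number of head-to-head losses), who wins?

Pairwise results:
  A vs B: A wins 15–12.
  A vs C: A wins 16–11.
  B vs C: C wins 23–4.
Copeland scores (wins − losses):
  A: 2 − 0 = 2
  B: 0 − 2 = -2
  C: 1 − 1 = 0
A has the best Copeland score.

A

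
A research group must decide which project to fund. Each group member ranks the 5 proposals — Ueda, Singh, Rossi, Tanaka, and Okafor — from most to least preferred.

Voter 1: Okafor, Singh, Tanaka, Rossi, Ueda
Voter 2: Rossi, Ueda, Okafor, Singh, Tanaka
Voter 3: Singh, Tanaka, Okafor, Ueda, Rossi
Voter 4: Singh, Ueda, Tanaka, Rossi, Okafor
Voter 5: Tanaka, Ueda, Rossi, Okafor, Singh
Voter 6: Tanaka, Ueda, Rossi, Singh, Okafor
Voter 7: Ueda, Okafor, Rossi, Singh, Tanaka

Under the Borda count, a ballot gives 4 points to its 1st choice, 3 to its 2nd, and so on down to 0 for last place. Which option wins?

Borda scores:
  Ueda: 0 + 3 + 1 + 3 + 3 + 3 + 4 = 17
  Singh: 3 + 1 + 4 + 4 + 0 + 1 + 1 = 14
  Rossi: 1 + 4 + 0 + 1 + 2 + 2 + 2 = 12
  Tanaka: 2 + 0 + 3 + 2 + 4 + 4 + 0 = 15
  Okafor: 4 + 2 + 2 + 0 + 1 + 0 + 3 = 12
Ueda has the highest total.

Ueda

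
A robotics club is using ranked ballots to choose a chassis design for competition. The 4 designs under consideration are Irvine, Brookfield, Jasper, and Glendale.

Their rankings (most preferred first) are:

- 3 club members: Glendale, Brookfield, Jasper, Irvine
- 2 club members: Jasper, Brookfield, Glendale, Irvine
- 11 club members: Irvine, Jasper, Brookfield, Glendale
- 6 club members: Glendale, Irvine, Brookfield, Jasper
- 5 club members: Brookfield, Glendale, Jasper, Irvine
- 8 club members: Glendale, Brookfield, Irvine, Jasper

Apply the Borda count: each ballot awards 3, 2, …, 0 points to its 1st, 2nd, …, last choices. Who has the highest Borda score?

Borda scores:
  Irvine: 3·0 + 2·0 + 11·3 + 6·2 + 5·0 + 8·1 = 53
  Brookfield: 3·2 + 2·2 + 11·1 + 6·1 + 5·3 + 8·2 = 58
  Jasper: 3·1 + 2·3 + 11·2 + 6·0 + 5·1 + 8·0 = 36
  Glendale: 3·3 + 2·1 + 11·0 + 6·3 + 5·2 + 8·3 = 63
Glendale has the highest total.

Glendale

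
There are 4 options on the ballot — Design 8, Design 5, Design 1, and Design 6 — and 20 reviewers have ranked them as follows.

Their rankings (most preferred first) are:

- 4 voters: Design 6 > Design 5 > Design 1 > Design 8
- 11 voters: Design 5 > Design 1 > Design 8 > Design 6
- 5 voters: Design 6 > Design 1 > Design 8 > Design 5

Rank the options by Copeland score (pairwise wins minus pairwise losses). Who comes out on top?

Pairwise results:
  Design 8 vs Design 5: Design 5 wins 15–5.
  Design 8 vs Design 1: Design 1 wins 20–0.
  Design 8 vs Design 6: Design 8 wins 11–9.
  Design 5 vs Design 1: Design 5 wins 15–5.
  Design 5 vs Design 6: Design 5 wins 11–9.
  Design 1 vs Design 6: Design 1 wins 11–9.
Copeland scores (wins − losses):
  Design 8: 1 − 2 = -1
  Design 5: 3 − 0 = 3
  Design 1: 2 − 1 = 1
  Design 6: 0 − 3 = -3
Design 5 has the best Copeland score.

Design 5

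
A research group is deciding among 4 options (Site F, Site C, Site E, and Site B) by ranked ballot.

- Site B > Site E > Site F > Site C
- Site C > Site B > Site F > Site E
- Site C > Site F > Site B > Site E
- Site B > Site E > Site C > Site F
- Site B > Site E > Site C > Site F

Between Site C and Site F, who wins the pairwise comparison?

Site C

Ballots ranking Site C above Site F: 4.
Ballots ranking Site F above Site C: 1.
Site C wins the head-to-head, 4–1.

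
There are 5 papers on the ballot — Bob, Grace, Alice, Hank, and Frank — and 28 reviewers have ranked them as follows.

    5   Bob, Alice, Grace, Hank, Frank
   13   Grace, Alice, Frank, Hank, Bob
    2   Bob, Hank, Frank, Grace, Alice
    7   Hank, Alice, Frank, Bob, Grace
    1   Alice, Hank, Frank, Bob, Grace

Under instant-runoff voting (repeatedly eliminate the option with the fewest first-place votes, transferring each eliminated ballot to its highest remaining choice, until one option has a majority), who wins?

Grace

Round 1: Grace 13, Bob 7, Hank 7, Alice 1, Frank 0. Frank has the fewest and is eliminated.
Round 2: Grace 13, Bob 7, Hank 7, Alice 1. Alice has the fewest and is eliminated.
Round 3: Grace 13, Hank 8, Bob 7. Bob has the fewest and is eliminated.
Round 4: Grace 18, Hank 10. Grace has a majority.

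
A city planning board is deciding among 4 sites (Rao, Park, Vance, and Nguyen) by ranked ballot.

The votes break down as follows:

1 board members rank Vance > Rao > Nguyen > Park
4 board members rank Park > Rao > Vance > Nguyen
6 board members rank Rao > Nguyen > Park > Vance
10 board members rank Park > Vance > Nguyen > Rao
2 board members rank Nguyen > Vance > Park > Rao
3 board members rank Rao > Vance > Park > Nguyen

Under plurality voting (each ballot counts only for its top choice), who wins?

First-place vote totals:
  Rao: 9
  Park: 14
  Vance: 1
  Nguyen: 2
Park has the most first-place votes.

Park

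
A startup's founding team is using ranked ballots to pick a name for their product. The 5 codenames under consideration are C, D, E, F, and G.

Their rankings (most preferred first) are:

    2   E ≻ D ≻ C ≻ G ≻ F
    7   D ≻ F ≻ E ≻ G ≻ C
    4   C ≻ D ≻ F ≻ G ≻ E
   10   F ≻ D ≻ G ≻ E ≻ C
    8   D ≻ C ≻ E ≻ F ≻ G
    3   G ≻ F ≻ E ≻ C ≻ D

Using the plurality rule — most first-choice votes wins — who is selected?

First-place vote totals:
  C: 4
  D: 15
  E: 2
  F: 10
  G: 3
D has the most first-place votes.

D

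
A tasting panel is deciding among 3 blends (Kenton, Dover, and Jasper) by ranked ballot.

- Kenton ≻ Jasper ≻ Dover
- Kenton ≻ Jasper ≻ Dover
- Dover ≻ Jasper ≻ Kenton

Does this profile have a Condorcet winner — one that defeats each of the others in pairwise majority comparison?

Yes

Head-to-head results (3 voters total):
Kenton vs Dover: Kenton wins 2–1.
Kenton vs Jasper: Kenton wins 2–1.
Dover vs Jasper: Jasper wins 2–1.
Kenton beats each rival — Dover (2–1), Jasper (2–1) — so Kenton is the Condorcet winner.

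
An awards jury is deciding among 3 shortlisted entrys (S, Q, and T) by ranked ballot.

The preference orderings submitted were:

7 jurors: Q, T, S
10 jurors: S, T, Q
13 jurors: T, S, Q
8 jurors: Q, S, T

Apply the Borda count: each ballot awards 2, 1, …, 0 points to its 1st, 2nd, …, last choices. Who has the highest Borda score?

Borda scores:
  S: 7·0 + 10·2 + 13·1 + 8·1 = 41
  Q: 7·2 + 10·0 + 13·0 + 8·2 = 30
  T: 7·1 + 10·1 + 13·2 + 8·0 = 43
T has the highest total.

T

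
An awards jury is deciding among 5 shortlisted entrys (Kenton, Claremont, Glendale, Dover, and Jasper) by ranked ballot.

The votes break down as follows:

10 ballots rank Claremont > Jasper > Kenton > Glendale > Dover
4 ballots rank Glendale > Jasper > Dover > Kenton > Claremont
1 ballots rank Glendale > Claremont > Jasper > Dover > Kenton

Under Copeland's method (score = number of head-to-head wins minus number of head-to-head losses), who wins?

Claremont

Pairwise results:
  Kenton vs Claremont: Claremont wins 11–4.
  Kenton vs Glendale: Kenton wins 10–5.
  Kenton vs Dover: Kenton wins 10–5.
  Kenton vs Jasper: Jasper wins 15–0.
  Claremont vs Glendale: Claremont wins 10–5.
  Claremont vs Dover: Claremont wins 11–4.
  Claremont vs Jasper: Claremont wins 11–4.
  Glendale vs Dover: Glendale wins 15–0.
  Glendale vs Jasper: Jasper wins 10–5.
  Dover vs Jasper: Jasper wins 15–0.
Copeland scores (wins − losses):
  Kenton: 2 − 2 = 0
  Claremont: 4 − 0 = 4
  Glendale: 1 − 3 = -2
  Dover: 0 − 4 = -4
  Jasper: 3 − 1 = 2
Claremont has the best Copeland score.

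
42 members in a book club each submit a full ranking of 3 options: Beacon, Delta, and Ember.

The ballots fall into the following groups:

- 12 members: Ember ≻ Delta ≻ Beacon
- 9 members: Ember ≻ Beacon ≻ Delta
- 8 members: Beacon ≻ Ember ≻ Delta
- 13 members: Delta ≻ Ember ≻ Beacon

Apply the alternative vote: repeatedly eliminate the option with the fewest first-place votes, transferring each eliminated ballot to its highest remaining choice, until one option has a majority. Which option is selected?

Ember

Round 1: Ember 21, Delta 13, Beacon 8. Beacon has the fewest and is eliminated.
Round 2: Ember 29, Delta 13. Ember has a majority.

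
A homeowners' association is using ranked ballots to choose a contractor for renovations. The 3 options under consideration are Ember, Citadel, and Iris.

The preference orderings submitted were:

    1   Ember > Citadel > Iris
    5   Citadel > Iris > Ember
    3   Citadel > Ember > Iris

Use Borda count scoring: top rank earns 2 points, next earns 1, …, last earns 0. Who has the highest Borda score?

Borda scores:
  Ember: 2 + 5·0 + 3·1 = 5
  Citadel: 1 + 5·2 + 3·2 = 17
  Iris: 0 + 5·1 + 3·0 = 5
Citadel has the highest total.

Citadel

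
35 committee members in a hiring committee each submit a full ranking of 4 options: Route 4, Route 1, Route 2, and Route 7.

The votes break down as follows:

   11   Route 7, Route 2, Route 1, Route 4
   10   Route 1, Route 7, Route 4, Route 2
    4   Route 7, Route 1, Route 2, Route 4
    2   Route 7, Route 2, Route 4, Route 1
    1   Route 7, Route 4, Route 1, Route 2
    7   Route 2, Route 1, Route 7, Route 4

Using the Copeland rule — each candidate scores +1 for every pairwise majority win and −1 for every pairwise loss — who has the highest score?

Route 7

Pairwise results:
  Route 4 vs Route 1: Route 1 wins 32–3.
  Route 4 vs Route 2: Route 2 wins 24–11.
  Route 4 vs Route 7: Route 7 wins 35–0.
  Route 1 vs Route 2: Route 2 wins 20–15.
  Route 1 vs Route 7: Route 7 wins 18–17.
  Route 2 vs Route 7: Route 7 wins 28–7.
Copeland scores (wins − losses):
  Route 4: 0 − 3 = -3
  Route 1: 1 − 2 = -1
  Route 2: 2 − 1 = 1
  Route 7: 3 − 0 = 3
Route 7 has the best Copeland score.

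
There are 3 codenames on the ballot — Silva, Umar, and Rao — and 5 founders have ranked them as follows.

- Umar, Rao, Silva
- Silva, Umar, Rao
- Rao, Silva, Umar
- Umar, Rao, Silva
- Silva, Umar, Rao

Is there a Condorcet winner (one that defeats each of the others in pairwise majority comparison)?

Head-to-head results (5 voters total):
Silva vs Umar: Silva wins 3–2.
Silva vs Rao: Rao wins 3–2.
Umar vs Rao: Umar wins 4–1.
No candidate beats all others: Silva beats Umar beats Rao beats Silva, a majority cycle.

No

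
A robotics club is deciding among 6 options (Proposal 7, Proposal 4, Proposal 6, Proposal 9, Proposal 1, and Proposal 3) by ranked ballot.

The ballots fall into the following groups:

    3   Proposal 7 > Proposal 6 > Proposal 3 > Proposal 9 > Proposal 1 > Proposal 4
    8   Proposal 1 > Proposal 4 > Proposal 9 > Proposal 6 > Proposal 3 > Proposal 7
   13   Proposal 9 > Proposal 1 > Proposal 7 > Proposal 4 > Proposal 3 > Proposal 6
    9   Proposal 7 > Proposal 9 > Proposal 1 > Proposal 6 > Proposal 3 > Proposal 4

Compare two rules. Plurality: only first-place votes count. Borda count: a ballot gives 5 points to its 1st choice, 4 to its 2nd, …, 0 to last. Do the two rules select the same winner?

Yes

Plurality first-place counts: Proposal 7 12, Proposal 4 0, Proposal 6 0, Proposal 9 13, Proposal 1 8, Proposal 3 0 → Proposal 9.
Borda totals: Proposal 7 99, Proposal 4 58, Proposal 6 46, Proposal 9 131, Proposal 1 122, Proposal 3 39 → Proposal 9.
The two rules agree on Proposal 9.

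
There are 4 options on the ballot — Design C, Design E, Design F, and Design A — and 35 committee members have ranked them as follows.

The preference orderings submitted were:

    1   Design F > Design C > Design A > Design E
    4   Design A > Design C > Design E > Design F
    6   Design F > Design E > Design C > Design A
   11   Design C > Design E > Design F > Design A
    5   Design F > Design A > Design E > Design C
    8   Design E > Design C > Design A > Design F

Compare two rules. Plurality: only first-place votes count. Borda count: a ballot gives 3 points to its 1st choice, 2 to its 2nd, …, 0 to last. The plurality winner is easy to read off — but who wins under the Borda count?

Design E

Plurality first-place counts: Design C 11, Design E 8, Design F 12, Design A 4 → Design F.
Borda totals: Design C 65, Design E 67, Design F 47, Design A 31 → Design E.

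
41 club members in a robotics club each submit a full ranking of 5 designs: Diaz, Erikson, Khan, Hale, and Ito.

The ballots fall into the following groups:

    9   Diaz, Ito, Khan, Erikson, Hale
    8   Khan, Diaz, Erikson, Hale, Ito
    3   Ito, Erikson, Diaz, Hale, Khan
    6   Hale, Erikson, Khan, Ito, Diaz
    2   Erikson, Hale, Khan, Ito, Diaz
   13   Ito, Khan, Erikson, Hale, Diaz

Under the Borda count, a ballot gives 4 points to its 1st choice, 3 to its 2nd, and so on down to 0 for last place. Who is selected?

Khan

Borda scores:
  Diaz: 9·4 + 8·3 + 3·2 + 6·0 + 2·0 + 13·0 = 66
  Erikson: 9·1 + 8·2 + 3·3 + 6·3 + 2·4 + 13·2 = 86
  Khan: 9·2 + 8·4 + 3·0 + 6·2 + 2·2 + 13·3 = 105
  Hale: 9·0 + 8·1 + 3·1 + 6·4 + 2·3 + 13·1 = 54
  Ito: 9·3 + 8·0 + 3·4 + 6·1 + 2·1 + 13·4 = 99
Khan has the highest total.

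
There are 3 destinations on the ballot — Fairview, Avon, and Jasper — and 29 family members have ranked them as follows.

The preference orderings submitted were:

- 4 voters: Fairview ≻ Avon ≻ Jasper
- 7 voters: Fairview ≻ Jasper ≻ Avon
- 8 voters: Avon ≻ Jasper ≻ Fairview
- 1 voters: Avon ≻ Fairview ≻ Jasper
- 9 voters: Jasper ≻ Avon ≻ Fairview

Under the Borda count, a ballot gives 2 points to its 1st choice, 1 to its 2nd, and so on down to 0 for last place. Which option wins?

Borda scores:
  Fairview: 4·2 + 7·2 + 8·0 + 1 + 9·0 = 23
  Avon: 4·1 + 7·0 + 8·2 + 2 + 9·1 = 31
  Jasper: 4·0 + 7·1 + 8·1 + 0 + 9·2 = 33
Jasper has the highest total.

Jasper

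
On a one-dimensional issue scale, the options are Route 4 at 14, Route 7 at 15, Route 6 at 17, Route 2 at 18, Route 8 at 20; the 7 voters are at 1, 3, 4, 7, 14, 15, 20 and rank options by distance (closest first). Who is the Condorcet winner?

With single-peaked preferences on a line, the Condorcet winner is the candidate closest to the median voter.
The median voter (position 7) is closest to Route 4 at 14.
Check: Route 4 vs Route 8 — voters closer to Route 4: 6 of 7.

Route 4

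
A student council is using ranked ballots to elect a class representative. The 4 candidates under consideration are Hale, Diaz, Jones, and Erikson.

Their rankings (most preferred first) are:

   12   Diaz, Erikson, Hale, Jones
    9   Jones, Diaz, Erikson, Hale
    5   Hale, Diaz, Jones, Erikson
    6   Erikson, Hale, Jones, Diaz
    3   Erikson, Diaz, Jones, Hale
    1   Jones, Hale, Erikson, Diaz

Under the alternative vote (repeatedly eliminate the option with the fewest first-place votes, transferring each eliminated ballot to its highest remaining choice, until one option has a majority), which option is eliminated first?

Round 1: Diaz 12, Jones 10, Erikson 9, Hale 5. Hale has the fewest and is eliminated.
Round 2: Diaz 17, Jones 10, Erikson 9. Erikson has the fewest and is eliminated.
Round 3: Diaz 20, Jones 16. Diaz has a majority.

Hale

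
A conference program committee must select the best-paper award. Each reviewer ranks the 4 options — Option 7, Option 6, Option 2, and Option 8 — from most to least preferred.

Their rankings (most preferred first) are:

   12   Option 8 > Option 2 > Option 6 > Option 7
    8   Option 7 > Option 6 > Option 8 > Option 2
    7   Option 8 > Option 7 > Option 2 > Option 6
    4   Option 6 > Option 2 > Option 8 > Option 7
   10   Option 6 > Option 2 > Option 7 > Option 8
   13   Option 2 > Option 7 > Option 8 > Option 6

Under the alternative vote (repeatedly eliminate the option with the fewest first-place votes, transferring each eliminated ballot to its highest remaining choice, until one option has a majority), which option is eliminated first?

Option 7

Round 1: Option 8 19, Option 6 14, Option 2 13, Option 7 8. Option 7 has the fewest and is eliminated.
Round 2: Option 6 22, Option 8 19, Option 2 13. Option 2 has the fewest and is eliminated.
Round 3: Option 8 32, Option 6 22. Option 8 has a majority.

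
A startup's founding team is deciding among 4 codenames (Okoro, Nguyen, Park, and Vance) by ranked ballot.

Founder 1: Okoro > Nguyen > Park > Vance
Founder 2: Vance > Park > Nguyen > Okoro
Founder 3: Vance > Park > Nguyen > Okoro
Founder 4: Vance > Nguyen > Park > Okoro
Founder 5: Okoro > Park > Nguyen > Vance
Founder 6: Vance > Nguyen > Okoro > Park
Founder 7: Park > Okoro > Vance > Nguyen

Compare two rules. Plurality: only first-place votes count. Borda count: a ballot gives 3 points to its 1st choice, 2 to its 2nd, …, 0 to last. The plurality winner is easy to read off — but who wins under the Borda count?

Vance

Plurality first-place counts: Okoro 2, Nguyen 0, Park 1, Vance 4 → Vance.
Borda totals: Okoro 9, Nguyen 9, Park 11, Vance 13 → Vance.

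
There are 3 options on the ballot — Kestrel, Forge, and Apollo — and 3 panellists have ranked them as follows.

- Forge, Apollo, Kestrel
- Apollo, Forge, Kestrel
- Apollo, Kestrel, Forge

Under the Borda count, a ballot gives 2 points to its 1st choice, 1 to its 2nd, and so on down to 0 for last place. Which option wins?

Borda scores:
  Kestrel: 0 + 0 + 1 = 1
  Forge: 2 + 1 + 0 = 3
  Apollo: 1 + 2 + 2 = 5
Apollo has the highest total.

Apollo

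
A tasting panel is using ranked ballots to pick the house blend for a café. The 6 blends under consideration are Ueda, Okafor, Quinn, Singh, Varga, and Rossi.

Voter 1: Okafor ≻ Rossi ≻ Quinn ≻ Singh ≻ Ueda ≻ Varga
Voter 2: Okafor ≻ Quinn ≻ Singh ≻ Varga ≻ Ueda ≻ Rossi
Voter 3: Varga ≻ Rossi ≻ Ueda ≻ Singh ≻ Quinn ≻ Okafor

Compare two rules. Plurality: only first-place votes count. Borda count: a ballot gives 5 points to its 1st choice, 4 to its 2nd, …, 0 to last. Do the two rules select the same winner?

Plurality first-place counts: Ueda 0, Okafor 2, Quinn 0, Singh 0, Varga 1, Rossi 0 → Okafor.
Borda totals: Ueda 5, Okafor 10, Quinn 8, Singh 7, Varga 7, Rossi 8 → Okafor.
The two rules agree on Okafor.

Yes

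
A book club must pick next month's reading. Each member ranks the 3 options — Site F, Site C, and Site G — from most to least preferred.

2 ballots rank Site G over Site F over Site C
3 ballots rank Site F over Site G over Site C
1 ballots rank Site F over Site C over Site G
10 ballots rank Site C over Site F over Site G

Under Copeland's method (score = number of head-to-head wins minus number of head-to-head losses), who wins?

Site C

Pairwise results:
  Site F vs Site C: Site C wins 10–6.
  Site F vs Site G: Site F wins 14–2.
  Site C vs Site G: Site C wins 11–5.
Copeland scores (wins − losses):
  Site F: 1 − 1 = 0
  Site C: 2 − 0 = 2
  Site G: 0 − 2 = -2
Site C has the best Copeland score.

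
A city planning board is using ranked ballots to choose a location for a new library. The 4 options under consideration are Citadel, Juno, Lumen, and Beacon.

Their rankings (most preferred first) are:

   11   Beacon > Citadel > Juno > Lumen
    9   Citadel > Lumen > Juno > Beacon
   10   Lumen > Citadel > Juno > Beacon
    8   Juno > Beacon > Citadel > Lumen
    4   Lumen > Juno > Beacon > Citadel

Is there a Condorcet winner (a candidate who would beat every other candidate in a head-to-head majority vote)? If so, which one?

Head-to-head results (42 voters total):
Citadel vs Juno: Citadel wins 30–12.
Citadel vs Lumen: Citadel wins 28–14.
Citadel vs Beacon: Beacon wins 23–19.
Juno vs Lumen: Lumen wins 23–19.
Juno vs Beacon: Juno wins 31–11.
Lumen vs Beacon: Lumen wins 23–19.
No candidate beats all others: Citadel beats Juno beats Beacon beats Citadel, a majority cycle.

There is no Condorcet winner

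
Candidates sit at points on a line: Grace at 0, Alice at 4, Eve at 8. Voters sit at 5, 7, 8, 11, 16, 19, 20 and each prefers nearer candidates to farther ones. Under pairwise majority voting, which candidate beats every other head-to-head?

Eve

With single-peaked preferences on a line, the Condorcet winner is the candidate closest to the median voter.
The median voter (position 11) is closest to Eve at 8.
Check: Eve vs Alice — voters closer to Eve: 6 of 7.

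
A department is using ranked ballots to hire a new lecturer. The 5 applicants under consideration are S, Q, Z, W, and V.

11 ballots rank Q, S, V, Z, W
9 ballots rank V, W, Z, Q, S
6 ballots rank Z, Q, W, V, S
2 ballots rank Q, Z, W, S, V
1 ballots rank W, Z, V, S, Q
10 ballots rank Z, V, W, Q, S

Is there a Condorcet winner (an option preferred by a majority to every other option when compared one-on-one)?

Yes

Head-to-head results (39 voters total):
S vs Q: Q wins 38–1.
S vs Z: Z wins 28–11.
S vs W: W wins 28–11.
S vs V: V wins 26–13.
Q vs Z: Z wins 26–13.
Q vs W: W wins 20–19.
Q vs V: V wins 20–19.
Z vs W: Z wins 29–10.
Z vs V: V wins 20–19.
W vs V: V wins 30–9.
V beats each rival — S (26–13), Q (20–19), Z (20–19), W (30–9) — so V is the Condorcet winner.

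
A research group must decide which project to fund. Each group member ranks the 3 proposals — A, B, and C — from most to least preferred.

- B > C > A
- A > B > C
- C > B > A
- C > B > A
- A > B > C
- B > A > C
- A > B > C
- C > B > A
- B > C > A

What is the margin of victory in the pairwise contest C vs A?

Ballots ranking C above A: 5.
Ballots ranking A above C: 4.
C wins 5–4, a margin of 1.

1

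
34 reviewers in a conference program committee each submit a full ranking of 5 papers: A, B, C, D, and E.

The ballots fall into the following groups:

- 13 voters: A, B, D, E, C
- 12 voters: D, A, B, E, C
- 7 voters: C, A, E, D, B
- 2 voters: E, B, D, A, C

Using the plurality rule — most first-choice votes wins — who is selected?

First-place vote totals:
  A: 13
  B: 0
  C: 7
  D: 12
  E: 2
A has the most first-place votes.

A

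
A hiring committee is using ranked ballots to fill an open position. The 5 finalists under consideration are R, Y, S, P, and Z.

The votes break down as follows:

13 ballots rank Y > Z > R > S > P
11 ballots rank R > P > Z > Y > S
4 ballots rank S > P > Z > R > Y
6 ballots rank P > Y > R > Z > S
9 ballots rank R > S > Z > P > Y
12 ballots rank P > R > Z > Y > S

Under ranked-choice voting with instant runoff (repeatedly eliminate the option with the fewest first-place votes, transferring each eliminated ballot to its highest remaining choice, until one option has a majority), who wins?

R

Round 1: R 20, P 18, Y 13, S 4, Z 0. Z has the fewest and is eliminated.
Round 2: R 20, P 18, Y 13, S 4. S has the fewest and is eliminated.
Round 3: P 22, R 20, Y 13. Y has the fewest and is eliminated.
Round 4: R 33, P 22. R has a majority.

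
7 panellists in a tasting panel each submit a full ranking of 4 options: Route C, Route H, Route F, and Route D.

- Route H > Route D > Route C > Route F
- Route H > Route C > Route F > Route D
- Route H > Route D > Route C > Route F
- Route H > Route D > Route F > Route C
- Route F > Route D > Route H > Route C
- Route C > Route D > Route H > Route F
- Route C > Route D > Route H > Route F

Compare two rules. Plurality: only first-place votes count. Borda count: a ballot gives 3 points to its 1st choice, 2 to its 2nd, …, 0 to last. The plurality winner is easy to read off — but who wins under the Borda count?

Route H

Plurality first-place counts: Route C 2, Route H 4, Route F 1, Route D 0 → Route H.
Borda totals: Route C 10, Route H 15, Route F 5, Route D 12 → Route H.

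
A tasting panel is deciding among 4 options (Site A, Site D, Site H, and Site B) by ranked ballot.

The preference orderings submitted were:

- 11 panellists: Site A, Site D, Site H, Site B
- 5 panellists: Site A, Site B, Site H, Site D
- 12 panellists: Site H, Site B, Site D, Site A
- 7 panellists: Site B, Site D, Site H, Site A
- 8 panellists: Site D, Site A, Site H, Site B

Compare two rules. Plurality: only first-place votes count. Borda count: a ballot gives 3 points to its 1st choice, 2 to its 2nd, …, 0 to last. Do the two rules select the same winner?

No

Plurality first-place counts: Site A 16, Site D 8, Site H 12, Site B 7 → Site A.
Borda totals: Site A 64, Site D 72, Site H 67, Site B 55 → Site D.
The two rules disagree: plurality picks Site A, Borda picks Site D.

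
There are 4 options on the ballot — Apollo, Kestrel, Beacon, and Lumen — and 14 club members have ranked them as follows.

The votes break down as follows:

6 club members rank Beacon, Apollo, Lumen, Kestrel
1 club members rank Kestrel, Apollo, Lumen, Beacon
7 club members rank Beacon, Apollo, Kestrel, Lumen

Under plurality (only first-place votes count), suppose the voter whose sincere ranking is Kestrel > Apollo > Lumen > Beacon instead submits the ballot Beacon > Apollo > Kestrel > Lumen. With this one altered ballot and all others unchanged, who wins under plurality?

First-place totals with the altered ballot: Apollo 0, Kestrel 0, Beacon 14, Lumen 0.
The winner is unchanged: still Beacon.

Beacon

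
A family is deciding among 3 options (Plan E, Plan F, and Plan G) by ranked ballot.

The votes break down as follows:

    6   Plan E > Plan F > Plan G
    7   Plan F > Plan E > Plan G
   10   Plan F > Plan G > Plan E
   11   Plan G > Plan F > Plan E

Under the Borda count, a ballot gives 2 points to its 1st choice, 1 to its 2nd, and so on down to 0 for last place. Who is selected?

Plan F

Borda scores:
  Plan E: 6·2 + 7·1 + 10·0 + 11·0 = 19
  Plan F: 6·1 + 7·2 + 10·2 + 11·1 = 51
  Plan G: 6·0 + 7·0 + 10·1 + 11·2 = 32
Plan F has the highest total.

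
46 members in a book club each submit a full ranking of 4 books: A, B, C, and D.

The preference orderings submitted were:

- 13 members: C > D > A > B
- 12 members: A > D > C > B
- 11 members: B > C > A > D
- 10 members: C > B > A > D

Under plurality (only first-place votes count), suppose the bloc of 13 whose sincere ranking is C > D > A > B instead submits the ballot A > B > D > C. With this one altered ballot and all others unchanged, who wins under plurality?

First-place totals with the altered ballot: A 25, B 11, C 10, D 0.
The switch changes the winner from C to A.

A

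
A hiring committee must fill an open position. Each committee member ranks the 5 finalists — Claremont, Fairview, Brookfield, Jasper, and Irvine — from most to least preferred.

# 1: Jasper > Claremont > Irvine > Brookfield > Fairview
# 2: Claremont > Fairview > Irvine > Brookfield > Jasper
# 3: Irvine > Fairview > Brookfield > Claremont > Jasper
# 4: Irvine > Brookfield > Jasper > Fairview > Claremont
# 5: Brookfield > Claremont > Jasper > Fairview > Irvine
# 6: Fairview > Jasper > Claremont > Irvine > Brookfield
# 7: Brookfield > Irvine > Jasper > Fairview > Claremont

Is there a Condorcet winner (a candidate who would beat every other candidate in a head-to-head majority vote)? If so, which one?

Head-to-head results (7 voters total):
Claremont vs Fairview: Fairview wins 4–3.
Claremont vs Brookfield: Brookfield wins 4–3.
Claremont vs Jasper: Jasper wins 4–3.
Claremont vs Irvine: Claremont wins 4–3.
Fairview vs Brookfield: Brookfield wins 4–3.
Fairview vs Jasper: Jasper wins 4–3.
Fairview vs Irvine: Irvine wins 4–3.
Brookfield vs Jasper: Brookfield wins 5–2.
Brookfield vs Irvine: Irvine wins 5–2.
Jasper vs Irvine: Irvine wins 4–3.
No candidate beats all others: Claremont beats Irvine beats Fairview beats Claremont, a majority cycle.

There is no Condorcet winner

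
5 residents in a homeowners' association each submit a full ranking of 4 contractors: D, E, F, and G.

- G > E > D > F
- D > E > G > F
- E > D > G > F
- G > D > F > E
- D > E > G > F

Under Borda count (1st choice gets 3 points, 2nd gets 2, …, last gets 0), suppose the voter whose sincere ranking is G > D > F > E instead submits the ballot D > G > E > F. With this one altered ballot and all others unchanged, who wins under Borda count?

Borda totals with the altered ballot: D 12, E 10, F 0, G 8.
The winner is unchanged: still D.

D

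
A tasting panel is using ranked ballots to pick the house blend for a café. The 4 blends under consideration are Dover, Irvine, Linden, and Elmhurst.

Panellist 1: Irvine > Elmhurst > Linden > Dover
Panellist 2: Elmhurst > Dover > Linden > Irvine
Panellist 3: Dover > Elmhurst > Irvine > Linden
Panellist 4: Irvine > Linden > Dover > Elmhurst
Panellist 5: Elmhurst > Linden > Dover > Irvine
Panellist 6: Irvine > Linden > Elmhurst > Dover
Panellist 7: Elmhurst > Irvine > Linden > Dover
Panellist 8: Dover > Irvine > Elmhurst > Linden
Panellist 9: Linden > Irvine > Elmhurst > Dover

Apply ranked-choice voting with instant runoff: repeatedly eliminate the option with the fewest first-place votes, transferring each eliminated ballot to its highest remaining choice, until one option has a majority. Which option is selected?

Round 1: Irvine 3, Elmhurst 3, Dover 2, Linden 1. Linden has the fewest and is eliminated.
Round 2: Irvine 4, Elmhurst 3, Dover 2. Dover has the fewest and is eliminated.
Round 3: Irvine 5, Elmhurst 4. Irvine has a majority.

Irvine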